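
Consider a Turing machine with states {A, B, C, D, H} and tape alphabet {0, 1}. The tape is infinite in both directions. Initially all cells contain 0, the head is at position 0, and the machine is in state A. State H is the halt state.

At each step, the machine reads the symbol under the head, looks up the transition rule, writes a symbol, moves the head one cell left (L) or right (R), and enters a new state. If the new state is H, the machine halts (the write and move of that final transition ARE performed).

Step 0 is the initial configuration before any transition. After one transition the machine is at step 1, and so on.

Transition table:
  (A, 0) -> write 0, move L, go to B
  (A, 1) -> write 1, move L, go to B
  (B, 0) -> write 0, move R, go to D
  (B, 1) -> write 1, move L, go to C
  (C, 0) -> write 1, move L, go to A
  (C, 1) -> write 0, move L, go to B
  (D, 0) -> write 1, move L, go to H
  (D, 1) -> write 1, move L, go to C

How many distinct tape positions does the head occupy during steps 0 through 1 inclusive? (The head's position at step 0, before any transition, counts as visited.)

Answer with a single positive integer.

Step 1: in state A at pos 0, read 0 -> (A,0)->write 0,move L,goto B. Now: state=B, head=-1, tape[-2..1]=0000 (head:  ^)
Head positions at steps 0..1: starting at 0, distinct positions visited = {-1, 0} -> 2 position(s)

Answer: 2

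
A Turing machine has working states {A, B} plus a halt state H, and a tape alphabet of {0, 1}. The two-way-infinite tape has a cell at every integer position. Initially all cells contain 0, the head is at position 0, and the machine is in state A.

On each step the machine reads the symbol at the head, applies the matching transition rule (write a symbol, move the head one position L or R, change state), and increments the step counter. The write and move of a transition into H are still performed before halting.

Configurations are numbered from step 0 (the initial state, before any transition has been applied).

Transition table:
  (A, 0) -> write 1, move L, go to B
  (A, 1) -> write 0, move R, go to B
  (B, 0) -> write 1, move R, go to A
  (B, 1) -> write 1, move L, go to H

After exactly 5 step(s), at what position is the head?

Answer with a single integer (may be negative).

Answer: 1

Derivation:
Step 1: in state A at pos 0, read 0 -> (A,0)->write 1,move L,goto B. Now: state=B, head=-1, tape[-2..1]=0010 (head:  ^)
Step 2: in state B at pos -1, read 0 -> (B,0)->write 1,move R,goto A. Now: state=A, head=0, tape[-2..1]=0110 (head:   ^)
Step 3: in state A at pos 0, read 1 -> (A,1)->write 0,move R,goto B. Now: state=B, head=1, tape[-2..2]=01000 (head:    ^)
Step 4: in state B at pos 1, read 0 -> (B,0)->write 1,move R,goto A. Now: state=A, head=2, tape[-2..3]=010100 (head:     ^)
Step 5: in state A at pos 2, read 0 -> (A,0)->write 1,move L,goto B. Now: state=B, head=1, tape[-2..3]=010110 (head:    ^)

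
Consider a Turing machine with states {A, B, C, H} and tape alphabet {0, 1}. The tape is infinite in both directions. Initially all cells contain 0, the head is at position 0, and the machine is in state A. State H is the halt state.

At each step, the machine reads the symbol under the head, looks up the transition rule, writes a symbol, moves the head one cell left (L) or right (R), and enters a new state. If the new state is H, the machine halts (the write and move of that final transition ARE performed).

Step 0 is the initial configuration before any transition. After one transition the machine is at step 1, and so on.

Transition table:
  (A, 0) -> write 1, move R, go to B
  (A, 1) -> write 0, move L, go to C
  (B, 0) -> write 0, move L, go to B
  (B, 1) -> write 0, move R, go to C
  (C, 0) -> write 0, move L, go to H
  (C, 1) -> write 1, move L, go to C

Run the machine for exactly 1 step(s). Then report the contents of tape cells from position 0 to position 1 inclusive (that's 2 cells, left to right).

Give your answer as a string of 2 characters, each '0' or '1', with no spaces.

Step 1: in state A at pos 0, read 0 -> (A,0)->write 1,move R,goto B. Now: state=B, head=1, tape[-1..2]=0100 (head:   ^)

Answer: 10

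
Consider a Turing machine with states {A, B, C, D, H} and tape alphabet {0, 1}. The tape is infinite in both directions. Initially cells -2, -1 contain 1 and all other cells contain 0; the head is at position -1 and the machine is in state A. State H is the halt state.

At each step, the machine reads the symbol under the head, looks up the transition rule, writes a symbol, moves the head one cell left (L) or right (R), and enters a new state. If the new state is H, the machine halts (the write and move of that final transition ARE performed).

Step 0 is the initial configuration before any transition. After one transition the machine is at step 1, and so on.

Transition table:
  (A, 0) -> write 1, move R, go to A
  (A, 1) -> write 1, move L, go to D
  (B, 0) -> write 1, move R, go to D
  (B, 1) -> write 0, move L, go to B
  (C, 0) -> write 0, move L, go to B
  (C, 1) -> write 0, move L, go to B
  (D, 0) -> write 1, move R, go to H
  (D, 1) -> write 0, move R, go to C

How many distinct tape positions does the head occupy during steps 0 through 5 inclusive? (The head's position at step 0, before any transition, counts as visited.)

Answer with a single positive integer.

Step 1: in state A at pos -1, read 1 -> (A,1)->write 1,move L,goto D. Now: state=D, head=-2, tape[-3..0]=0110 (head:  ^)
Step 2: in state D at pos -2, read 1 -> (D,1)->write 0,move R,goto C. Now: state=C, head=-1, tape[-3..0]=0010 (head:   ^)
Step 3: in state C at pos -1, read 1 -> (C,1)->write 0,move L,goto B. Now: state=B, head=-2, tape[-3..0]=0000 (head:  ^)
Step 4: in state B at pos -2, read 0 -> (B,0)->write 1,move R,goto D. Now: state=D, head=-1, tape[-3..0]=0100 (head:   ^)
Step 5: in state D at pos -1, read 0 -> (D,0)->write 1,move R,goto H. Now: state=H, head=0, tape[-3..1]=01100 (head:    ^)
Head positions at steps 0..5: starting at -1, distinct positions visited = {-2, -1, 0} -> 3 position(s)

Answer: 3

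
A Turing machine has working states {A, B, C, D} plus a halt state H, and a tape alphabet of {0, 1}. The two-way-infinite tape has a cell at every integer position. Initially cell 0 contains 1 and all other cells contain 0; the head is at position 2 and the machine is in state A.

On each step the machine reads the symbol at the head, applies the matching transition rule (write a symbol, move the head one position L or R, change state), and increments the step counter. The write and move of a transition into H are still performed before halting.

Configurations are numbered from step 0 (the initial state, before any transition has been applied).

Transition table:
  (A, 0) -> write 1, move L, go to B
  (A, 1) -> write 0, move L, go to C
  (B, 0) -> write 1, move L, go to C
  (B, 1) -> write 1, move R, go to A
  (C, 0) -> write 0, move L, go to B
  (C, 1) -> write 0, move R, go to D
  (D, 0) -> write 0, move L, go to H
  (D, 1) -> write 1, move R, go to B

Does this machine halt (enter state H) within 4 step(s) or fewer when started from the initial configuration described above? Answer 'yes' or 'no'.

Answer: no

Derivation:
Step 1: in state A at pos 2, read 0 -> (A,0)->write 1,move L,goto B. Now: state=B, head=1, tape[-1..3]=01010 (head:   ^)
Step 2: in state B at pos 1, read 0 -> (B,0)->write 1,move L,goto C. Now: state=C, head=0, tape[-1..3]=01110 (head:  ^)
Step 3: in state C at pos 0, read 1 -> (C,1)->write 0,move R,goto D. Now: state=D, head=1, tape[-1..3]=00110 (head:   ^)
Step 4: in state D at pos 1, read 1 -> (D,1)->write 1,move R,goto B. Now: state=B, head=2, tape[-1..3]=00110 (head:    ^)
After 4 step(s): state = B (not H) -> not halted within 4 -> no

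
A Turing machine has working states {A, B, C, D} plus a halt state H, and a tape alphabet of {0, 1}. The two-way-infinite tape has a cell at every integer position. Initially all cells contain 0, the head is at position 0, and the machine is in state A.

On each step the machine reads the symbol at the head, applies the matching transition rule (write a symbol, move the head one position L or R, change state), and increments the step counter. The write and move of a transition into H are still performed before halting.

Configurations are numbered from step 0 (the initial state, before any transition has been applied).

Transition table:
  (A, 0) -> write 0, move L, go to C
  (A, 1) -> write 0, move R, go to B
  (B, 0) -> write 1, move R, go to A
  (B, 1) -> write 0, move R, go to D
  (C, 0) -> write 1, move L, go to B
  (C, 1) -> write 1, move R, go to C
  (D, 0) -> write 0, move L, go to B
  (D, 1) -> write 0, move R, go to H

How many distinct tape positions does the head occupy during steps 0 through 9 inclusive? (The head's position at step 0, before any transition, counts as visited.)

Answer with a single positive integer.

Answer: 4

Derivation:
Step 1: in state A at pos 0, read 0 -> (A,0)->write 0,move L,goto C. Now: state=C, head=-1, tape[-2..1]=0000 (head:  ^)
Step 2: in state C at pos -1, read 0 -> (C,0)->write 1,move L,goto B. Now: state=B, head=-2, tape[-3..1]=00100 (head:  ^)
Step 3: in state B at pos -2, read 0 -> (B,0)->write 1,move R,goto A. Now: state=A, head=-1, tape[-3..1]=01100 (head:   ^)
Step 4: in state A at pos -1, read 1 -> (A,1)->write 0,move R,goto B. Now: state=B, head=0, tape[-3..1]=01000 (head:    ^)
Step 5: in state B at pos 0, read 0 -> (B,0)->write 1,move R,goto A. Now: state=A, head=1, tape[-3..2]=010100 (head:     ^)
Step 6: in state A at pos 1, read 0 -> (A,0)->write 0,move L,goto C. Now: state=C, head=0, tape[-3..2]=010100 (head:    ^)
Step 7: in state C at pos 0, read 1 -> (C,1)->write 1,move R,goto C. Now: state=C, head=1, tape[-3..2]=010100 (head:     ^)
Step 8: in state C at pos 1, read 0 -> (C,0)->write 1,move L,goto B. Now: state=B, head=0, tape[-3..2]=010110 (head:    ^)
Step 9: in state B at pos 0, read 1 -> (B,1)->write 0,move R,goto D. Now: state=D, head=1, tape[-3..2]=010010 (head:     ^)
Head positions at steps 0..9: starting at 0, distinct positions visited = {-2, -1, 0, 1} -> 4 position(s)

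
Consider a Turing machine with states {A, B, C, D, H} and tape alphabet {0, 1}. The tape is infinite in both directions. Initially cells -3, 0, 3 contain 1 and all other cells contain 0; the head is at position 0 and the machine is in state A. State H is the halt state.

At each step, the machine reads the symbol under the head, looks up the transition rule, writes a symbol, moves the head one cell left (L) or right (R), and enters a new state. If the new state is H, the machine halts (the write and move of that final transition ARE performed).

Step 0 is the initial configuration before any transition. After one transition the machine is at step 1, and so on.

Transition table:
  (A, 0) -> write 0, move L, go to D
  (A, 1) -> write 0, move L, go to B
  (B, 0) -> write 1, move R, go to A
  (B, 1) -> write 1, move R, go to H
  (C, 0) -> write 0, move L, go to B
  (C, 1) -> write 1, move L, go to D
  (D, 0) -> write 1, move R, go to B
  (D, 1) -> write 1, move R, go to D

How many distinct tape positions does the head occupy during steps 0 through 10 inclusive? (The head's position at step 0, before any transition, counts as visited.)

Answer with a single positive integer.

Step 1: in state A at pos 0, read 1 -> (A,1)->write 0,move L,goto B. Now: state=B, head=-1, tape[-4..4]=010000010 (head:    ^)
Step 2: in state B at pos -1, read 0 -> (B,0)->write 1,move R,goto A. Now: state=A, head=0, tape[-4..4]=010100010 (head:     ^)
Step 3: in state A at pos 0, read 0 -> (A,0)->write 0,move L,goto D. Now: state=D, head=-1, tape[-4..4]=010100010 (head:    ^)
Step 4: in state D at pos -1, read 1 -> (D,1)->write 1,move R,goto D. Now: state=D, head=0, tape[-4..4]=010100010 (head:     ^)
Step 5: in state D at pos 0, read 0 -> (D,0)->write 1,move R,goto B. Now: state=B, head=1, tape[-4..4]=010110010 (head:      ^)
Step 6: in state B at pos 1, read 0 -> (B,0)->write 1,move R,goto A. Now: state=A, head=2, tape[-4..4]=010111010 (head:       ^)
Step 7: in state A at pos 2, read 0 -> (A,0)->write 0,move L,goto D. Now: state=D, head=1, tape[-4..4]=010111010 (head:      ^)
Step 8: in state D at pos 1, read 1 -> (D,1)->write 1,move R,goto D. Now: state=D, head=2, tape[-4..4]=010111010 (head:       ^)
Step 9: in state D at pos 2, read 0 -> (D,0)->write 1,move R,goto B. Now: state=B, head=3, tape[-4..4]=010111110 (head:        ^)
Step 10: in state B at pos 3, read 1 -> (B,1)->write 1,move R,goto H. Now: state=H, head=4, tape[-4..5]=0101111100 (head:         ^)
Head positions at steps 0..10: starting at 0, distinct positions visited = {-1, 0, 1, 2, 3, 4} -> 6 position(s)

Answer: 6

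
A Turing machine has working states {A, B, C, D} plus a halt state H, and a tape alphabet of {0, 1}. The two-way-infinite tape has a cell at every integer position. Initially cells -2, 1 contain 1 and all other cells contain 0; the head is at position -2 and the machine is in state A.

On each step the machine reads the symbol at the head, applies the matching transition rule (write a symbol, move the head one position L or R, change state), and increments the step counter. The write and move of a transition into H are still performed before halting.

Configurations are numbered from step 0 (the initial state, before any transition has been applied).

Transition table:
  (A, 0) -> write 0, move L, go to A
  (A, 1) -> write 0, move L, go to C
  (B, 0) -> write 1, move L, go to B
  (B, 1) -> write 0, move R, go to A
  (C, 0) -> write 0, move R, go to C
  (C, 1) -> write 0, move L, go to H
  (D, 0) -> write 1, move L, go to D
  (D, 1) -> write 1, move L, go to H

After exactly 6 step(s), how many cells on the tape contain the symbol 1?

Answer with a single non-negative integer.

Step 1: in state A at pos -2, read 1 -> (A,1)->write 0,move L,goto C. Now: state=C, head=-3, tape[-4..2]=0000010 (head:  ^)
Step 2: in state C at pos -3, read 0 -> (C,0)->write 0,move R,goto C. Now: state=C, head=-2, tape[-4..2]=0000010 (head:   ^)
Step 3: in state C at pos -2, read 0 -> (C,0)->write 0,move R,goto C. Now: state=C, head=-1, tape[-4..2]=0000010 (head:    ^)
Step 4: in state C at pos -1, read 0 -> (C,0)->write 0,move R,goto C. Now: state=C, head=0, tape[-4..2]=0000010 (head:     ^)
Step 5: in state C at pos 0, read 0 -> (C,0)->write 0,move R,goto C. Now: state=C, head=1, tape[-4..2]=0000010 (head:      ^)
Step 6: in state C at pos 1, read 1 -> (C,1)->write 0,move L,goto H. Now: state=H, head=0, tape[-4..2]=0000000 (head:     ^)
No cell contains 1 after step 6 -> 0 cell(s)

Answer: 0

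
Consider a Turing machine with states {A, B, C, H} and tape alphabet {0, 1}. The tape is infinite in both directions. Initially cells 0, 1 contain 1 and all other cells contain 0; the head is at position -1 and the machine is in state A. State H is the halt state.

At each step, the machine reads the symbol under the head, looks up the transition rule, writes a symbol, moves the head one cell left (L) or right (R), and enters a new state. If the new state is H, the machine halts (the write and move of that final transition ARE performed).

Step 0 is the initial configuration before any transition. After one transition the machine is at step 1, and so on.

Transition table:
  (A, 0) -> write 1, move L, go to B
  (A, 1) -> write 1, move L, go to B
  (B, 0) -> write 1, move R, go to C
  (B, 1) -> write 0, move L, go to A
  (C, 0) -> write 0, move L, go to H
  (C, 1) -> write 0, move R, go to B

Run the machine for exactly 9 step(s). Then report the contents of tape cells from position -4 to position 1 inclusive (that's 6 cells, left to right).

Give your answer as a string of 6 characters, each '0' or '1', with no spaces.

Answer: 100101

Derivation:
Step 1: in state A at pos -1, read 0 -> (A,0)->write 1,move L,goto B. Now: state=B, head=-2, tape[-3..2]=001110 (head:  ^)
Step 2: in state B at pos -2, read 0 -> (B,0)->write 1,move R,goto C. Now: state=C, head=-1, tape[-3..2]=011110 (head:   ^)
Step 3: in state C at pos -1, read 1 -> (C,1)->write 0,move R,goto B. Now: state=B, head=0, tape[-3..2]=010110 (head:    ^)
Step 4: in state B at pos 0, read 1 -> (B,1)->write 0,move L,goto A. Now: state=A, head=-1, tape[-3..2]=010010 (head:   ^)
Step 5: in state A at pos -1, read 0 -> (A,0)->write 1,move L,goto B. Now: state=B, head=-2, tape[-3..2]=011010 (head:  ^)
Step 6: in state B at pos -2, read 1 -> (B,1)->write 0,move L,goto A. Now: state=A, head=-3, tape[-4..2]=0001010 (head:  ^)
Step 7: in state A at pos -3, read 0 -> (A,0)->write 1,move L,goto B. Now: state=B, head=-4, tape[-5..2]=00101010 (head:  ^)
Step 8: in state B at pos -4, read 0 -> (B,0)->write 1,move R,goto C. Now: state=C, head=-3, tape[-5..2]=01101010 (head:   ^)
Step 9: in state C at pos -3, read 1 -> (C,1)->write 0,move R,goto B. Now: state=B, head=-2, tape[-5..2]=01001010 (head:    ^)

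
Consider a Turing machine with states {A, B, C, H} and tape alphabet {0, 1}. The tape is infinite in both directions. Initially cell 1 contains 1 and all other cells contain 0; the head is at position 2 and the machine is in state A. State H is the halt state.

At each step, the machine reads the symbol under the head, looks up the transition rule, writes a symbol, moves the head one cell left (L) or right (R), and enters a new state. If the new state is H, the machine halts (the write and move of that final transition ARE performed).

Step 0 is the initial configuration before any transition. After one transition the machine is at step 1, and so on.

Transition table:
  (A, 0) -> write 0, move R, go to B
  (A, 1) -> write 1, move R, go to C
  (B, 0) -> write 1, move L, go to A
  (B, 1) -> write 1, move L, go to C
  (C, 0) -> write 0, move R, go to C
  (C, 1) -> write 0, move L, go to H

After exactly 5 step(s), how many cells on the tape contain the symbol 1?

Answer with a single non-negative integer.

Step 1: in state A at pos 2, read 0 -> (A,0)->write 0,move R,goto B. Now: state=B, head=3, tape[0..4]=01000 (head:    ^)
Step 2: in state B at pos 3, read 0 -> (B,0)->write 1,move L,goto A. Now: state=A, head=2, tape[0..4]=01010 (head:   ^)
Step 3: in state A at pos 2, read 0 -> (A,0)->write 0,move R,goto B. Now: state=B, head=3, tape[0..4]=01010 (head:    ^)
Step 4: in state B at pos 3, read 1 -> (B,1)->write 1,move L,goto C. Now: state=C, head=2, tape[0..4]=01010 (head:   ^)
Step 5: in state C at pos 2, read 0 -> (C,0)->write 0,move R,goto C. Now: state=C, head=3, tape[0..4]=01010 (head:    ^)
Cells containing 1 after step 5: {1, 3} -> 2 cell(s)

Answer: 2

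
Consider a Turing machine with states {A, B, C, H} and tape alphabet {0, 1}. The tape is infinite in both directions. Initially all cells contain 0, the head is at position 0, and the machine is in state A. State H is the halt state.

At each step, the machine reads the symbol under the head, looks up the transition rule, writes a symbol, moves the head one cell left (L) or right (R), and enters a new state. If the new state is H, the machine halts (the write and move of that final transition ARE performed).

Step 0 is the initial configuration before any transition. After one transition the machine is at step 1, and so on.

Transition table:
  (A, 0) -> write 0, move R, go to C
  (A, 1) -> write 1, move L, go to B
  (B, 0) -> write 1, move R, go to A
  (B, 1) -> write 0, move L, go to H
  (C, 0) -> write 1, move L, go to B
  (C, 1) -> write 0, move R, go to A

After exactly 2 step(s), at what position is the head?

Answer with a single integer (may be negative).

Step 1: in state A at pos 0, read 0 -> (A,0)->write 0,move R,goto C. Now: state=C, head=1, tape[-1..2]=0000 (head:   ^)
Step 2: in state C at pos 1, read 0 -> (C,0)->write 1,move L,goto B. Now: state=B, head=0, tape[-1..2]=0010 (head:  ^)

Answer: 0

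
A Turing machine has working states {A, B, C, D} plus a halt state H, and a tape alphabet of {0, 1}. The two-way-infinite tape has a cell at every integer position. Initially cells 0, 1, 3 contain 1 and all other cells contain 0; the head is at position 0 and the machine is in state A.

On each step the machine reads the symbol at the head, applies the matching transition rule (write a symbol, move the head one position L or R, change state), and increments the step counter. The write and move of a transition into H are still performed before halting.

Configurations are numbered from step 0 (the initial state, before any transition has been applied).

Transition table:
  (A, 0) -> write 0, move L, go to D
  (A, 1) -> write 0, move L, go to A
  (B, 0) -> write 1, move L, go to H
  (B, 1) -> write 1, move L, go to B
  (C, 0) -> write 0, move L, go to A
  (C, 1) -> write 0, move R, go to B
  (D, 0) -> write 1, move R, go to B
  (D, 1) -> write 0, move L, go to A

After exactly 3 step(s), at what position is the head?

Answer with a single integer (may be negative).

Step 1: in state A at pos 0, read 1 -> (A,1)->write 0,move L,goto A. Now: state=A, head=-1, tape[-2..4]=0001010 (head:  ^)
Step 2: in state A at pos -1, read 0 -> (A,0)->write 0,move L,goto D. Now: state=D, head=-2, tape[-3..4]=00001010 (head:  ^)
Step 3: in state D at pos -2, read 0 -> (D,0)->write 1,move R,goto B. Now: state=B, head=-1, tape[-3..4]=01001010 (head:   ^)

Answer: -1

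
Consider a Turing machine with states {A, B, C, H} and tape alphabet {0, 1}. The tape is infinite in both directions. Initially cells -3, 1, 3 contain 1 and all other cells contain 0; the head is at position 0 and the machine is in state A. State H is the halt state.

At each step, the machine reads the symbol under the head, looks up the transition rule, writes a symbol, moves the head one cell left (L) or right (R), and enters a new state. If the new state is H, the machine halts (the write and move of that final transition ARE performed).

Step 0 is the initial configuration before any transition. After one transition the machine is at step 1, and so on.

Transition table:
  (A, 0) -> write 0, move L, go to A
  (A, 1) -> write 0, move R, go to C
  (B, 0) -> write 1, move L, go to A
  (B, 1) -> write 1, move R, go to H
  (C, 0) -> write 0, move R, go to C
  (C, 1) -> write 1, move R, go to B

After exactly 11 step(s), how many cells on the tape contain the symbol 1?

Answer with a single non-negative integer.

Answer: 2

Derivation:
Step 1: in state A at pos 0, read 0 -> (A,0)->write 0,move L,goto A. Now: state=A, head=-1, tape[-4..4]=010001010 (head:    ^)
Step 2: in state A at pos -1, read 0 -> (A,0)->write 0,move L,goto A. Now: state=A, head=-2, tape[-4..4]=010001010 (head:   ^)
Step 3: in state A at pos -2, read 0 -> (A,0)->write 0,move L,goto A. Now: state=A, head=-3, tape[-4..4]=010001010 (head:  ^)
Step 4: in state A at pos -3, read 1 -> (A,1)->write 0,move R,goto C. Now: state=C, head=-2, tape[-4..4]=000001010 (head:   ^)
Step 5: in state C at pos -2, read 0 -> (C,0)->write 0,move R,goto C. Now: state=C, head=-1, tape[-4..4]=000001010 (head:    ^)
Step 6: in state C at pos -1, read 0 -> (C,0)->write 0,move R,goto C. Now: state=C, head=0, tape[-4..4]=000001010 (head:     ^)
Step 7: in state C at pos 0, read 0 -> (C,0)->write 0,move R,goto C. Now: state=C, head=1, tape[-4..4]=000001010 (head:      ^)
Step 8: in state C at pos 1, read 1 -> (C,1)->write 1,move R,goto B. Now: state=B, head=2, tape[-4..4]=000001010 (head:       ^)
Step 9: in state B at pos 2, read 0 -> (B,0)->write 1,move L,goto A. Now: state=A, head=1, tape[-4..4]=000001110 (head:      ^)
Step 10: in state A at pos 1, read 1 -> (A,1)->write 0,move R,goto C. Now: state=C, head=2, tape[-4..4]=000000110 (head:       ^)
Step 11: in state C at pos 2, read 1 -> (C,1)->write 1,move R,goto B. Now: state=B, head=3, tape[-4..4]=000000110 (head:        ^)
Cells containing 1 after step 11: {2, 3} -> 2 cell(s)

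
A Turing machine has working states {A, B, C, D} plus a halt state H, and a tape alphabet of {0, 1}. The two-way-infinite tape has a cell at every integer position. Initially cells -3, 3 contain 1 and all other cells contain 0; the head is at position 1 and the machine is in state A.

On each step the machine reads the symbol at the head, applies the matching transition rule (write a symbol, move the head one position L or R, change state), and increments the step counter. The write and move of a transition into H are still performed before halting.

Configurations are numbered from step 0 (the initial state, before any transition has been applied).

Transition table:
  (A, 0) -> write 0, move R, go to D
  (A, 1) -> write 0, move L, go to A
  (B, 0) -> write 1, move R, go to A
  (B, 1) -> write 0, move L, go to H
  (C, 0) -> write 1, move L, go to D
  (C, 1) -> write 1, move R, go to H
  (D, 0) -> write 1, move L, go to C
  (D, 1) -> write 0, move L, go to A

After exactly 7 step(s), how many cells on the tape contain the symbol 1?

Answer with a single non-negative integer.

Step 1: in state A at pos 1, read 0 -> (A,0)->write 0,move R,goto D. Now: state=D, head=2, tape[-4..4]=010000010 (head:       ^)
Step 2: in state D at pos 2, read 0 -> (D,0)->write 1,move L,goto C. Now: state=C, head=1, tape[-4..4]=010000110 (head:      ^)
Step 3: in state C at pos 1, read 0 -> (C,0)->write 1,move L,goto D. Now: state=D, head=0, tape[-4..4]=010001110 (head:     ^)
Step 4: in state D at pos 0, read 0 -> (D,0)->write 1,move L,goto C. Now: state=C, head=-1, tape[-4..4]=010011110 (head:    ^)
Step 5: in state C at pos -1, read 0 -> (C,0)->write 1,move L,goto D. Now: state=D, head=-2, tape[-4..4]=010111110 (head:   ^)
Step 6: in state D at pos -2, read 0 -> (D,0)->write 1,move L,goto C. Now: state=C, head=-3, tape[-4..4]=011111110 (head:  ^)
Step 7: in state C at pos -3, read 1 -> (C,1)->write 1,move R,goto H. Now: state=H, head=-2, tape[-4..4]=011111110 (head:   ^)
Cells containing 1 after step 7: {-3, -2, -1, 0, 1, 2, 3} -> 7 cell(s)

Answer: 7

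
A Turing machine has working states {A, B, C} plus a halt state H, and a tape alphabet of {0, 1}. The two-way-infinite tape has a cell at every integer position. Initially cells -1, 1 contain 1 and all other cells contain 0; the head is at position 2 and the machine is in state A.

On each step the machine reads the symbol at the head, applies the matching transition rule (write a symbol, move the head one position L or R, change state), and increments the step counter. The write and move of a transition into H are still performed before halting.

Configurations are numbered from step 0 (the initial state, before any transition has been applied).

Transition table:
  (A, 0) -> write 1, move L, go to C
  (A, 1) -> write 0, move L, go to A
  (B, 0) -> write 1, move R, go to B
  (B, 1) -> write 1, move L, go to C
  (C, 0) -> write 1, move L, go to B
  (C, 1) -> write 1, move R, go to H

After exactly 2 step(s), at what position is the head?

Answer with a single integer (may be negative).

Answer: 2

Derivation:
Step 1: in state A at pos 2, read 0 -> (A,0)->write 1,move L,goto C. Now: state=C, head=1, tape[-2..3]=010110 (head:    ^)
Step 2: in state C at pos 1, read 1 -> (C,1)->write 1,move R,goto H. Now: state=H, head=2, tape[-2..3]=010110 (head:     ^)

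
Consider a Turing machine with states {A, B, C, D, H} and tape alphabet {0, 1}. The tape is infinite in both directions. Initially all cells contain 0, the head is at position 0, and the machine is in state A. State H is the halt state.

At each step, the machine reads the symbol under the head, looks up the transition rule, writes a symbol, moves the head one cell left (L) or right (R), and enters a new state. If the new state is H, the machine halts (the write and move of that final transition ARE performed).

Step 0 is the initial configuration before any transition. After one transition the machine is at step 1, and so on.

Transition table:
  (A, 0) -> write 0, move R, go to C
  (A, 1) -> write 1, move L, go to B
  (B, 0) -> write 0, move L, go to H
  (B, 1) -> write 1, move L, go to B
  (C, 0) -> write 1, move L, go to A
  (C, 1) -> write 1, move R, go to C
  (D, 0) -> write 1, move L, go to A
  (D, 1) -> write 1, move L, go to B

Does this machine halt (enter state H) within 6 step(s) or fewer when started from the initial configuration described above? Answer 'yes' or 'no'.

Answer: no

Derivation:
Step 1: in state A at pos 0, read 0 -> (A,0)->write 0,move R,goto C. Now: state=C, head=1, tape[-1..2]=0000 (head:   ^)
Step 2: in state C at pos 1, read 0 -> (C,0)->write 1,move L,goto A. Now: state=A, head=0, tape[-1..2]=0010 (head:  ^)
Step 3: in state A at pos 0, read 0 -> (A,0)->write 0,move R,goto C. Now: state=C, head=1, tape[-1..2]=0010 (head:   ^)
Step 4: in state C at pos 1, read 1 -> (C,1)->write 1,move R,goto C. Now: state=C, head=2, tape[-1..3]=00100 (head:    ^)
Step 5: in state C at pos 2, read 0 -> (C,0)->write 1,move L,goto A. Now: state=A, head=1, tape[-1..3]=00110 (head:   ^)
Step 6: in state A at pos 1, read 1 -> (A,1)->write 1,move L,goto B. Now: state=B, head=0, tape[-1..3]=00110 (head:  ^)
After 6 step(s): state = B (not H) -> not halted within 6 -> no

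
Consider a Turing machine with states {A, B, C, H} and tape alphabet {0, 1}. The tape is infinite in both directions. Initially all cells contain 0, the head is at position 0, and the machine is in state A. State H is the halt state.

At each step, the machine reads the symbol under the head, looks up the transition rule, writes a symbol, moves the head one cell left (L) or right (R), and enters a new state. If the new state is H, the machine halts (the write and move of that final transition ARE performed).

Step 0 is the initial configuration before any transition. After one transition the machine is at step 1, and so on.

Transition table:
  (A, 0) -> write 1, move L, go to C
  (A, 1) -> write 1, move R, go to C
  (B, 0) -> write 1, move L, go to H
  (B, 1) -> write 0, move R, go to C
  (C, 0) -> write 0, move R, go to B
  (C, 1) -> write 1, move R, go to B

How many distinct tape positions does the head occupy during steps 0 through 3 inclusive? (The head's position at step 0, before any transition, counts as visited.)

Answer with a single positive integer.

Step 1: in state A at pos 0, read 0 -> (A,0)->write 1,move L,goto C. Now: state=C, head=-1, tape[-2..1]=0010 (head:  ^)
Step 2: in state C at pos -1, read 0 -> (C,0)->write 0,move R,goto B. Now: state=B, head=0, tape[-2..1]=0010 (head:   ^)
Step 3: in state B at pos 0, read 1 -> (B,1)->write 0,move R,goto C. Now: state=C, head=1, tape[-2..2]=00000 (head:    ^)
Head positions at steps 0..3: starting at 0, distinct positions visited = {-1, 0, 1} -> 3 position(s)

Answer: 3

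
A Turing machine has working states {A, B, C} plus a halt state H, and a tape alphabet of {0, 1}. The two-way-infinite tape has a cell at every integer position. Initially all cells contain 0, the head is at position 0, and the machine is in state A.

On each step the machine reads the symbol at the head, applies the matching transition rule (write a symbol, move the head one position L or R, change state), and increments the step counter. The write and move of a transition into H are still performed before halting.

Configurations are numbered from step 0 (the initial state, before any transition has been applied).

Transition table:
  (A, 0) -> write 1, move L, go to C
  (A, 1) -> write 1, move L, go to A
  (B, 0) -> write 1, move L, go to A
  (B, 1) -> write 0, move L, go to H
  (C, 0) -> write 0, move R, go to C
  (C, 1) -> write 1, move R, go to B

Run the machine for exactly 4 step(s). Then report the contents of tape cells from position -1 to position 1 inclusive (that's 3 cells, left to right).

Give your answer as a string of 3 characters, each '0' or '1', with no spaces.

Answer: 011

Derivation:
Step 1: in state A at pos 0, read 0 -> (A,0)->write 1,move L,goto C. Now: state=C, head=-1, tape[-2..1]=0010 (head:  ^)
Step 2: in state C at pos -1, read 0 -> (C,0)->write 0,move R,goto C. Now: state=C, head=0, tape[-2..1]=0010 (head:   ^)
Step 3: in state C at pos 0, read 1 -> (C,1)->write 1,move R,goto B. Now: state=B, head=1, tape[-2..2]=00100 (head:    ^)
Step 4: in state B at pos 1, read 0 -> (B,0)->write 1,move L,goto A. Now: state=A, head=0, tape[-2..2]=00110 (head:   ^)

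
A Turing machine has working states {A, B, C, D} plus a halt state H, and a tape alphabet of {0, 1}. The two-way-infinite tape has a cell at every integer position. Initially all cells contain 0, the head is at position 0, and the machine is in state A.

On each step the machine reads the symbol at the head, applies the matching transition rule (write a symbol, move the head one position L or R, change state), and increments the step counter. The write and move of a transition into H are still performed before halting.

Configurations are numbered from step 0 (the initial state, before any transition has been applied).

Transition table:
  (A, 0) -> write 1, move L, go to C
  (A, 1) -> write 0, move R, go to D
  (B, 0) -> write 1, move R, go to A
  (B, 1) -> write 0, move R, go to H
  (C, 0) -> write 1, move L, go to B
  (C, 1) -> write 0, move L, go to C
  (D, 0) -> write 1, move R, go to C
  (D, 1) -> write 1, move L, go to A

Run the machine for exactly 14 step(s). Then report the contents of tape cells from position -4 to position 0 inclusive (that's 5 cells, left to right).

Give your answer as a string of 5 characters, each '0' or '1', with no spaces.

Answer: 11001

Derivation:
Step 1: in state A at pos 0, read 0 -> (A,0)->write 1,move L,goto C. Now: state=C, head=-1, tape[-2..1]=0010 (head:  ^)
Step 2: in state C at pos -1, read 0 -> (C,0)->write 1,move L,goto B. Now: state=B, head=-2, tape[-3..1]=00110 (head:  ^)
Step 3: in state B at pos -2, read 0 -> (B,0)->write 1,move R,goto A. Now: state=A, head=-1, tape[-3..1]=01110 (head:   ^)
Step 4: in state A at pos -1, read 1 -> (A,1)->write 0,move R,goto D. Now: state=D, head=0, tape[-3..1]=01010 (head:    ^)
Step 5: in state D at pos 0, read 1 -> (D,1)->write 1,move L,goto A. Now: state=A, head=-1, tape[-3..1]=01010 (head:   ^)
Step 6: in state A at pos -1, read 0 -> (A,0)->write 1,move L,goto C. Now: state=C, head=-2, tape[-3..1]=01110 (head:  ^)
Step 7: in state C at pos -2, read 1 -> (C,1)->write 0,move L,goto C. Now: state=C, head=-3, tape[-4..1]=000110 (head:  ^)
Step 8: in state C at pos -3, read 0 -> (C,0)->write 1,move L,goto B. Now: state=B, head=-4, tape[-5..1]=0010110 (head:  ^)
Step 9: in state B at pos -4, read 0 -> (B,0)->write 1,move R,goto A. Now: state=A, head=-3, tape[-5..1]=0110110 (head:   ^)
Step 10: in state A at pos -3, read 1 -> (A,1)->write 0,move R,goto D. Now: state=D, head=-2, tape[-5..1]=0100110 (head:    ^)
Step 11: in state D at pos -2, read 0 -> (D,0)->write 1,move R,goto C. Now: state=C, head=-1, tape[-5..1]=0101110 (head:     ^)
Step 12: in state C at pos -1, read 1 -> (C,1)->write 0,move L,goto C. Now: state=C, head=-2, tape[-5..1]=0101010 (head:    ^)
Step 13: in state C at pos -2, read 1 -> (C,1)->write 0,move L,goto C. Now: state=C, head=-3, tape[-5..1]=0100010 (head:   ^)
Step 14: in state C at pos -3, read 0 -> (C,0)->write 1,move L,goto B. Now: state=B, head=-4, tape[-5..1]=0110010 (head:  ^)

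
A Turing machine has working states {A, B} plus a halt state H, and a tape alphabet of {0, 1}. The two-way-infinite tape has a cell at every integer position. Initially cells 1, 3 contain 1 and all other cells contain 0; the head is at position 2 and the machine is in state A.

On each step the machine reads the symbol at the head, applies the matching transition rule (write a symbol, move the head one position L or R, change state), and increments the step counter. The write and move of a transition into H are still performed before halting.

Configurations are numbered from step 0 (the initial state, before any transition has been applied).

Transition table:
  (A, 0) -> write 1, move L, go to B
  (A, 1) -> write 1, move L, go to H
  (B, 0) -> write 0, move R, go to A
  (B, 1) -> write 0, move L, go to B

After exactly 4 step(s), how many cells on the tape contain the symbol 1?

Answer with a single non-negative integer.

Step 1: in state A at pos 2, read 0 -> (A,0)->write 1,move L,goto B. Now: state=B, head=1, tape[0..4]=01110 (head:  ^)
Step 2: in state B at pos 1, read 1 -> (B,1)->write 0,move L,goto B. Now: state=B, head=0, tape[-1..4]=000110 (head:  ^)
Step 3: in state B at pos 0, read 0 -> (B,0)->write 0,move R,goto A. Now: state=A, head=1, tape[-1..4]=000110 (head:   ^)
Step 4: in state A at pos 1, read 0 -> (A,0)->write 1,move L,goto B. Now: state=B, head=0, tape[-1..4]=001110 (head:  ^)
Cells containing 1 after step 4: {1, 2, 3} -> 3 cell(s)

Answer: 3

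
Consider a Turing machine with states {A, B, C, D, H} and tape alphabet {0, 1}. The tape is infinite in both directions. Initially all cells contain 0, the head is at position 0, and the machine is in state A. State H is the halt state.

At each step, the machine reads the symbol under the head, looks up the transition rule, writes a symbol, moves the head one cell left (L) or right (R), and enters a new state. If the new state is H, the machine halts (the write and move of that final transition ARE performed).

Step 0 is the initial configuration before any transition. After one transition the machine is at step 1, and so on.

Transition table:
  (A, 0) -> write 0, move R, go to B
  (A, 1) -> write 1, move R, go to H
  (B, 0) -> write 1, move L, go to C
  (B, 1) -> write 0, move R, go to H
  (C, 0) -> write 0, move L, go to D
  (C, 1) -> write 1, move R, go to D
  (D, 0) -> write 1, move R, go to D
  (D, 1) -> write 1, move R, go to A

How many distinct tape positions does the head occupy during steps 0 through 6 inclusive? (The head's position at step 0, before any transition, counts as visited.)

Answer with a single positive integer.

Step 1: in state A at pos 0, read 0 -> (A,0)->write 0,move R,goto B. Now: state=B, head=1, tape[-1..2]=0000 (head:   ^)
Step 2: in state B at pos 1, read 0 -> (B,0)->write 1,move L,goto C. Now: state=C, head=0, tape[-1..2]=0010 (head:  ^)
Step 3: in state C at pos 0, read 0 -> (C,0)->write 0,move L,goto D. Now: state=D, head=-1, tape[-2..2]=00010 (head:  ^)
Step 4: in state D at pos -1, read 0 -> (D,0)->write 1,move R,goto D. Now: state=D, head=0, tape[-2..2]=01010 (head:   ^)
Step 5: in state D at pos 0, read 0 -> (D,0)->write 1,move R,goto D. Now: state=D, head=1, tape[-2..2]=01110 (head:    ^)
Step 6: in state D at pos 1, read 1 -> (D,1)->write 1,move R,goto A. Now: state=A, head=2, tape[-2..3]=011100 (head:     ^)
Head positions at steps 0..6: starting at 0, distinct positions visited = {-1, 0, 1, 2} -> 4 position(s)

Answer: 4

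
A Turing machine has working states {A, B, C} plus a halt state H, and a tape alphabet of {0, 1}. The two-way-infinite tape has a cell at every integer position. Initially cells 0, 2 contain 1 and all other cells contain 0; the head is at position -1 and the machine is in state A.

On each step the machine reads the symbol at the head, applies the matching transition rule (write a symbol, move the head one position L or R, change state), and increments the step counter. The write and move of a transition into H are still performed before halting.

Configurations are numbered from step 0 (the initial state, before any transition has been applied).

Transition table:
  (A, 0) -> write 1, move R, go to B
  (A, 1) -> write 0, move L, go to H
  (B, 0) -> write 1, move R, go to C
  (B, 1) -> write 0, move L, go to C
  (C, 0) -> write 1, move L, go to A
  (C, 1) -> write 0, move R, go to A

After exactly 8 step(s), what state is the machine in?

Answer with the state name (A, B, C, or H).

Answer: C

Derivation:
Step 1: in state A at pos -1, read 0 -> (A,0)->write 1,move R,goto B. Now: state=B, head=0, tape[-2..3]=011010 (head:   ^)
Step 2: in state B at pos 0, read 1 -> (B,1)->write 0,move L,goto C. Now: state=C, head=-1, tape[-2..3]=010010 (head:  ^)
Step 3: in state C at pos -1, read 1 -> (C,1)->write 0,move R,goto A. Now: state=A, head=0, tape[-2..3]=000010 (head:   ^)
Step 4: in state A at pos 0, read 0 -> (A,0)->write 1,move R,goto B. Now: state=B, head=1, tape[-2..3]=001010 (head:    ^)
Step 5: in state B at pos 1, read 0 -> (B,0)->write 1,move R,goto C. Now: state=C, head=2, tape[-2..3]=001110 (head:     ^)
Step 6: in state C at pos 2, read 1 -> (C,1)->write 0,move R,goto A. Now: state=A, head=3, tape[-2..4]=0011000 (head:      ^)
Step 7: in state A at pos 3, read 0 -> (A,0)->write 1,move R,goto B. Now: state=B, head=4, tape[-2..5]=00110100 (head:       ^)
Step 8: in state B at pos 4, read 0 -> (B,0)->write 1,move R,goto C. Now: state=C, head=5, tape[-2..6]=001101100 (head:        ^)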